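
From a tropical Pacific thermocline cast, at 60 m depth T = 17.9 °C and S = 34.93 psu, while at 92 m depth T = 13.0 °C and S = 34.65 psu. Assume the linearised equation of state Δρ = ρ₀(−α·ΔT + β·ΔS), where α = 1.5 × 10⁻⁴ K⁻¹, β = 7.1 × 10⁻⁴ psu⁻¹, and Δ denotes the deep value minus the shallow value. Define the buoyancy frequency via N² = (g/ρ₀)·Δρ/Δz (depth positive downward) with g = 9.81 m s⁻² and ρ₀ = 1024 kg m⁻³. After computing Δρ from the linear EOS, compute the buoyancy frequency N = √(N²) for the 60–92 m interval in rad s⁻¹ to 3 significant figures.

ΔT = -4.9 K, ΔS = -0.28 psu (deep − shallow).
Δρ/ρ₀ = −αΔT + βΔS = 7.35 × 10⁻⁴ − 1.988 × 10⁻⁴ = 5.362 × 10⁻⁴, so Δρ ≈ 0.5491 kg m⁻³.
N² = (g/ρ₀)·Δρ/Δz = g·(Δρ/ρ₀)/Δz = 9.81 × 5.362 × 10⁻⁴ / 32 = 1.6438 × 10⁻⁴ s⁻².
N = √(1.6438 × 10⁻⁴) = 0.012821 rad s⁻¹ ≈ 0.0128 rad s⁻¹.

0.0128 rad s⁻¹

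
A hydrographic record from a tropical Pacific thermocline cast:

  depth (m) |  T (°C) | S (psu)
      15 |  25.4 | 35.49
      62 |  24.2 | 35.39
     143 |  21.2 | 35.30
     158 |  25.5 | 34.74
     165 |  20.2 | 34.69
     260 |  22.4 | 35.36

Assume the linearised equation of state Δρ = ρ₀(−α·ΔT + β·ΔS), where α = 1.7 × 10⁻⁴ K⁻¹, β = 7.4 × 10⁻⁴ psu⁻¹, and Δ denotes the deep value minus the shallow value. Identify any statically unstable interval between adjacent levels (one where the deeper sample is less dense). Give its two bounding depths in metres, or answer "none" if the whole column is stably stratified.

Evaluate Δρ/ρ₀ = −αΔT + βΔS across each adjacent pair:
  15–62 m: −αΔT+βΔS = −(1.7 × 10⁻⁴)(-1.2)+(7.4 × 10⁻⁴)(-0.10) = 1.3 × 10⁻⁴ → stable
  62–143 m: −αΔT+βΔS = −(1.7 × 10⁻⁴)(-3.0)+(7.4 × 10⁻⁴)(-0.09) = 4.4 × 10⁻⁴ → stable
  143–158 m: −αΔT+βΔS = −(1.7 × 10⁻⁴)(+4.3)+(7.4 × 10⁻⁴)(-0.56) = -1.1 × 10⁻³ → UNSTABLE
  158–165 m: −αΔT+βΔS = −(1.7 × 10⁻⁴)(-5.3)+(7.4 × 10⁻⁴)(-0.05) = 8.6 × 10⁻⁴ → stable
  165–260 m: −αΔT+βΔS = −(1.7 × 10⁻⁴)(+2.2)+(7.4 × 10⁻⁴)(+0.67) = 1.2 × 10⁻⁴ → stable
The 143–158 m interval has Δρ < 0: lighter water underlies denser water.

143–158 m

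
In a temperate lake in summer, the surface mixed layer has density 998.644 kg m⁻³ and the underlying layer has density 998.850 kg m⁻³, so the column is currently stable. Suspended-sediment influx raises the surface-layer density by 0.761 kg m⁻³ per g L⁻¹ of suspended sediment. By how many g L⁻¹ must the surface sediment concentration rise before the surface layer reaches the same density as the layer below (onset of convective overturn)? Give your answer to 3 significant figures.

Density deficit of the surface layer: 998.850 − 998.644 = 0.206 kg m⁻³.
Required change = 0.206 / 0.761 = 0.271 g L⁻¹.

0.271 g L⁻¹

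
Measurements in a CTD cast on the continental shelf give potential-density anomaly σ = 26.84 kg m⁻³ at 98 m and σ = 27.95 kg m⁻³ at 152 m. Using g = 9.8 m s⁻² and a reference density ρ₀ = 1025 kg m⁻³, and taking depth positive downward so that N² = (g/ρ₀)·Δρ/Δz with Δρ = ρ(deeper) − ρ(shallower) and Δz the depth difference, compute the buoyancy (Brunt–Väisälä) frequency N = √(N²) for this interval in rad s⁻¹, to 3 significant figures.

0.0140 rad s⁻¹

Δρ = 1027.95 − 1026.84 = 1.11 kg m⁻³ over Δz = 152 − 98 = 54 m.
N² = (9.8/1025) × (1.11/54) = 1.9653 × 10⁻⁴ s⁻².
N = √(1.9653 × 10⁻⁴) = 0.014019 rad s⁻¹ ≈ 0.0140 rad s⁻¹.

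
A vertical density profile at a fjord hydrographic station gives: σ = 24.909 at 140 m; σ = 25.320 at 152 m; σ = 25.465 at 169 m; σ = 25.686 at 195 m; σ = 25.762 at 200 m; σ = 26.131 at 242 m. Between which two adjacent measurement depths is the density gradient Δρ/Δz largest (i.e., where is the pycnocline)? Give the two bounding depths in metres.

Compute the density gradient over each adjacent pair:
  140–152 m: Δρ/Δz = 0.411/12 = 0.034 kg m⁻⁴
  152–169 m: Δρ/Δz = 0.145/17 = 8.5 × 10⁻³ kg m⁻⁴
  169–195 m: Δρ/Δz = 0.221/26 = 8.5 × 10⁻³ kg m⁻⁴
  195–200 m: Δρ/Δz = 0.076/5 = 0.015 kg m⁻⁴
  200–242 m: Δρ/Δz = 0.369/42 = 8.8 × 10⁻³ kg m⁻⁴
The largest gradient is in the 140–152 m interval — the pycnocline.

140–152 m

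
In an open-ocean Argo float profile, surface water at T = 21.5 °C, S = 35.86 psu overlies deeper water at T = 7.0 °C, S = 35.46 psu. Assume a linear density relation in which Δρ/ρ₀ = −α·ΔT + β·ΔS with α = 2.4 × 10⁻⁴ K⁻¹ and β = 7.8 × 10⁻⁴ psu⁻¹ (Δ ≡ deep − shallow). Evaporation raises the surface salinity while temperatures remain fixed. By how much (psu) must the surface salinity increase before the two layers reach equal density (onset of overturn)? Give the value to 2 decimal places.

Neutral buoyancy requires −α(T_deep − T_surf) + β(S_deep − S_surf′) = 0.
S_surf′ = S_deep − (α/β)·ΔT = 35.46 − (2.4 × 10⁻⁴/7.8 × 10⁻⁴)·(-14.5) = 39.9215 psu.
Increase required: 39.9215 − 35.86 = 4.0615 psu.

4.06 psu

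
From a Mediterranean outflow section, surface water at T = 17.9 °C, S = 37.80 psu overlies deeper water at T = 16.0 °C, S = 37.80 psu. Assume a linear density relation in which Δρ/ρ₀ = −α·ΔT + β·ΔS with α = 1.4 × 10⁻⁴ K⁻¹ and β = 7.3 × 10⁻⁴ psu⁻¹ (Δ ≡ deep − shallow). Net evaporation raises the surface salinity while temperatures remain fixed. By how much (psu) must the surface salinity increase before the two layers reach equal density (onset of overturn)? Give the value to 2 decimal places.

0.36 psu

Neutral buoyancy requires −α(T_deep − T_surf) + β(S_deep − S_surf′) = 0.
S_surf′ = S_deep − (α/β)·ΔT = 37.80 − (1.4 × 10⁻⁴/7.3 × 10⁻⁴)·(-1.9) = 38.1644 psu.
Increase required: 38.1644 − 37.80 = 0.3644 psu.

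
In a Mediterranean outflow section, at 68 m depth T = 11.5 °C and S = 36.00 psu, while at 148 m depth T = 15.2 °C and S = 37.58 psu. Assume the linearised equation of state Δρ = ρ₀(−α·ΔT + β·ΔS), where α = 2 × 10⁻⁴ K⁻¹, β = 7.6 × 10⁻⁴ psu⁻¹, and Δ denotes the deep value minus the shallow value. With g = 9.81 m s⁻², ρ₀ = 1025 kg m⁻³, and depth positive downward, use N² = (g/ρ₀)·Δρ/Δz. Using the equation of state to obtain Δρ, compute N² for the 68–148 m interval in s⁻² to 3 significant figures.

ΔT = +3.7 K, ΔS = +1.58 psu (deep − shallow).
Δρ/ρ₀ = −αΔT + βΔS = -7.40 × 10⁻⁴ + 1.2008 × 10⁻³ = 4.608 × 10⁻⁴, so Δρ ≈ 0.4723 kg m⁻³.
N² = (g/ρ₀)·Δρ/Δz = g·(Δρ/ρ₀)/Δz = 9.81 × 4.608 × 10⁻⁴ / 80 = 5.6506 × 10⁻⁵ s⁻² ≈ 5.65 × 10⁻⁵ s⁻².

5.65 × 10⁻⁵ s⁻²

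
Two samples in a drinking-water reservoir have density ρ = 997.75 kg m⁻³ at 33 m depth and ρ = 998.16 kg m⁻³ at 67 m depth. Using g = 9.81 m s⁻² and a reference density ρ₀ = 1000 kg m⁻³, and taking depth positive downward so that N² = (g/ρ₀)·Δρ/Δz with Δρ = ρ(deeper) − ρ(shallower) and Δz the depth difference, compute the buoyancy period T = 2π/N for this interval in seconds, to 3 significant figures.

Δρ = 998.16 − 997.75 = 0.41 kg m⁻³ over Δz = 67 − 33 = 34 m.
N² = (9.81/1000) × (0.41/34) = 1.1830 × 10⁻⁴ s⁻².
N = √(1.1830 × 10⁻⁴) = 0.010877 rad s⁻¹, so T = 2π/N = 577.66 s ≈ 578 s.

578 s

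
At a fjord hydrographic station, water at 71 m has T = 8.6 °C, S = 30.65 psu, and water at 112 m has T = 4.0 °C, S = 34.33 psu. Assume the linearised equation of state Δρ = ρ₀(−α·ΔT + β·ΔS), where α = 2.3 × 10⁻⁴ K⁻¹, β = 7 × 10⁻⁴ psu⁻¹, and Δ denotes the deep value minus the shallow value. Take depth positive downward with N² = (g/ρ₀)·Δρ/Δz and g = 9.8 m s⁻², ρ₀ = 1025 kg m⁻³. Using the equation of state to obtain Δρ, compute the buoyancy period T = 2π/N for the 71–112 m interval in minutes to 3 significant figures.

3.55 min

ΔT = -4.6 K, ΔS = +3.68 psu (deep − shallow).
Δρ/ρ₀ = −αΔT + βΔS = 1.058 × 10⁻³ + 2.576 × 10⁻³ = 3.634 × 10⁻³, so Δρ ≈ 3.725 kg m⁻³.
N² = (g/ρ₀)·Δρ/Δz = g·(Δρ/ρ₀)/Δz = 9.8 × 3.634 × 10⁻³ / 41 = 8.6861 × 10⁻⁴ s⁻².
N = √(8.6861 × 10⁻⁴) = 0.029472 rad s⁻¹ → T = 2π/N = 213.19 s = 3.5532 min ≈ 3.55 min.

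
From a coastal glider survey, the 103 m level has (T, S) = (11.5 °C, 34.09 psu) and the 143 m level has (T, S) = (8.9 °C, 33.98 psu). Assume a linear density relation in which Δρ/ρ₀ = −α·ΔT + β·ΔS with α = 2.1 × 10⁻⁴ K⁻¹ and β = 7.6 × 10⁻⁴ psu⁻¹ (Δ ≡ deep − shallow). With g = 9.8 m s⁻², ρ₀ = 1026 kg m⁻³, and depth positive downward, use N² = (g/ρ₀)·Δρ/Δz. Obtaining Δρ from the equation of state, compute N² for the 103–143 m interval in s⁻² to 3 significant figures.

1.13 × 10⁻⁴ s⁻²

ΔT = -2.6 K, ΔS = -0.11 psu (deep − shallow).
Δρ/ρ₀ = −αΔT + βΔS = 5.46 × 10⁻⁴ − 8.36 × 10⁻⁵ = 4.624 × 10⁻⁴, so Δρ ≈ 0.4744 kg m⁻³.
N² = (g/ρ₀)·Δρ/Δz = g·(Δρ/ρ₀)/Δz = 9.8 × 4.624 × 10⁻⁴ / 40 = 1.1329 × 10⁻⁴ s⁻² ≈ 1.13 × 10⁻⁴ s⁻².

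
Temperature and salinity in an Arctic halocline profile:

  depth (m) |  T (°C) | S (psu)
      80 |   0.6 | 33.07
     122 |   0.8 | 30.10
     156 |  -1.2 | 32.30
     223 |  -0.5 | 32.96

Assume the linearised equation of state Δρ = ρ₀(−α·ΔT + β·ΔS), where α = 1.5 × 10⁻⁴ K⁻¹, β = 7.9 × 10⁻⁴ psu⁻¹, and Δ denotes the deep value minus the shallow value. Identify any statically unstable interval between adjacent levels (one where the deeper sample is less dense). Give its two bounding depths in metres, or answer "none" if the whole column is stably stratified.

80–122 m

Evaluate Δρ/ρ₀ = −αΔT + βΔS across each adjacent pair:
  80–122 m: −αΔT+βΔS = −(1.5 × 10⁻⁴)(+0.2)+(7.9 × 10⁻⁴)(-2.97) = -2.4 × 10⁻³ → UNSTABLE
  122–156 m: −αΔT+βΔS = −(1.5 × 10⁻⁴)(-2.0)+(7.9 × 10⁻⁴)(+2.20) = 2.0 × 10⁻³ → stable
  156–223 m: −αΔT+βΔS = −(1.5 × 10⁻⁴)(+0.7)+(7.9 × 10⁻⁴)(+0.66) = 4.2 × 10⁻⁴ → stable
The 80–122 m interval has Δρ < 0: lighter water underlies denser water.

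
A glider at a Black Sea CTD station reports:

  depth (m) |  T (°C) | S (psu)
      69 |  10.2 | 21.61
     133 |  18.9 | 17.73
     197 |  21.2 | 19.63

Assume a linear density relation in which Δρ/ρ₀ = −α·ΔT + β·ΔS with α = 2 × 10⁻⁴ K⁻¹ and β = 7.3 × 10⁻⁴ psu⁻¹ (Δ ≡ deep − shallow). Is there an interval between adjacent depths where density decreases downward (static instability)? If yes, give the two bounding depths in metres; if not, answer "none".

69–133 m

Evaluate Δρ/ρ₀ = −αΔT + βΔS across each adjacent pair:
  69–133 m: −αΔT+βΔS = −(2 × 10⁻⁴)(+8.7)+(7.3 × 10⁻⁴)(-3.88) = -4.6 × 10⁻³ → UNSTABLE
  133–197 m: −αΔT+βΔS = −(2 × 10⁻⁴)(+2.3)+(7.3 × 10⁻⁴)(+1.90) = 9.3 × 10⁻⁴ → stable
The 69–133 m interval has Δρ < 0: lighter water underlies denser water.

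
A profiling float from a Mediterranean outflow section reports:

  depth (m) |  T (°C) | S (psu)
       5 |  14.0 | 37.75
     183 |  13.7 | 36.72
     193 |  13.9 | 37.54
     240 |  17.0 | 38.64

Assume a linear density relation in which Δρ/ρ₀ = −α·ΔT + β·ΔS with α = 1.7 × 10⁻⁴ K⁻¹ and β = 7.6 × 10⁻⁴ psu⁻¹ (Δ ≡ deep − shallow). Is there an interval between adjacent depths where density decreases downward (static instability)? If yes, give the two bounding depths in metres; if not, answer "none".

Evaluate Δρ/ρ₀ = −αΔT + βΔS across each adjacent pair:
  5–183 m: −αΔT+βΔS = −(1.7 × 10⁻⁴)(-0.3)+(7.6 × 10⁻⁴)(-1.03) = -7.3 × 10⁻⁴ → UNSTABLE
  183–193 m: −αΔT+βΔS = −(1.7 × 10⁻⁴)(+0.2)+(7.6 × 10⁻⁴)(+0.82) = 5.9 × 10⁻⁴ → stable
  193–240 m: −αΔT+βΔS = −(1.7 × 10⁻⁴)(+3.1)+(7.6 × 10⁻⁴)(+1.10) = 3.1 × 10⁻⁴ → stable
The 5–183 m interval has Δρ < 0: lighter water underlies denser water.

5–183 m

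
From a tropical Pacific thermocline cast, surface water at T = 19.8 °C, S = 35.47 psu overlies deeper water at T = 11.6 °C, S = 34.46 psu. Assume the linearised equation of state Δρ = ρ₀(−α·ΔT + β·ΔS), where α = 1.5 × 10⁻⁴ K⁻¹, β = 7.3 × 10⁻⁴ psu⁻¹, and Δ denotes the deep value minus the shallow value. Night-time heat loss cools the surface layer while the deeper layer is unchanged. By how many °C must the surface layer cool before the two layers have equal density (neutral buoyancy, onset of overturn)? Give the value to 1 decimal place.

Neutral buoyancy requires Δρ = 0, i.e. −α(T_deep − T_surf′) + β(S_deep − S_surf) = 0.
T_surf′ = T_deep − (β/α)·ΔS = 11.6 − (7.3 × 10⁻⁴/1.5 × 10⁻⁴)·(-1.01) = 16.515 °C.
Cooling required: 19.8 − (16.515) = 3.285 °C.

3.3 °C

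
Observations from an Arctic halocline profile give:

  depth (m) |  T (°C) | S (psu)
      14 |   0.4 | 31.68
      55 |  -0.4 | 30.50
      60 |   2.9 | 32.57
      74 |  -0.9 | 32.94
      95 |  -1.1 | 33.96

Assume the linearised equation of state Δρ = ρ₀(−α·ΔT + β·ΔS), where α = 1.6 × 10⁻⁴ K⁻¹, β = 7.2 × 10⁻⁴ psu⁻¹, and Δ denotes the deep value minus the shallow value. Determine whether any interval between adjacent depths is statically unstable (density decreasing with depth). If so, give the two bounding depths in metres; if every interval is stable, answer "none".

14–55 m

Evaluate Δρ/ρ₀ = −αΔT + βΔS across each adjacent pair:
  14–55 m: −αΔT+βΔS = −(1.6 × 10⁻⁴)(-0.8)+(7.2 × 10⁻⁴)(-1.18) = -7.2 × 10⁻⁴ → UNSTABLE
  55–60 m: −αΔT+βΔS = −(1.6 × 10⁻⁴)(+3.3)+(7.2 × 10⁻⁴)(+2.07) = 9.6 × 10⁻⁴ → stable
  60–74 m: −αΔT+βΔS = −(1.6 × 10⁻⁴)(-3.8)+(7.2 × 10⁻⁴)(+0.37) = 8.7 × 10⁻⁴ → stable
  74–95 m: −αΔT+βΔS = −(1.6 × 10⁻⁴)(-0.2)+(7.2 × 10⁻⁴)(+1.02) = 7.7 × 10⁻⁴ → stable
The 14–55 m interval has Δρ < 0: lighter water underlies denser water.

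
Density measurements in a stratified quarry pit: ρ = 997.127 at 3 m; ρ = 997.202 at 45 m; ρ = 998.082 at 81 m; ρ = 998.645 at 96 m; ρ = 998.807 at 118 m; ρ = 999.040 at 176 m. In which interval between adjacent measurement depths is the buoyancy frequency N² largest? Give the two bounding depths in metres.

81–96 m

Compute the density gradient over each adjacent pair:
  3–45 m: Δρ/Δz = 0.075/42 = 1.8 × 10⁻³ kg m⁻⁴
  45–81 m: Δρ/Δz = 0.880/36 = 0.024 kg m⁻⁴
  81–96 m: Δρ/Δz = 0.563/15 = 0.038 kg m⁻⁴
  96–118 m: Δρ/Δz = 0.162/22 = 7.4 × 10⁻³ kg m⁻⁴
  118–176 m: Δρ/Δz = 0.233/58 = 4.0 × 10⁻³ kg m⁻⁴
The largest gradient is in the 81–96 m interval — the pycnocline.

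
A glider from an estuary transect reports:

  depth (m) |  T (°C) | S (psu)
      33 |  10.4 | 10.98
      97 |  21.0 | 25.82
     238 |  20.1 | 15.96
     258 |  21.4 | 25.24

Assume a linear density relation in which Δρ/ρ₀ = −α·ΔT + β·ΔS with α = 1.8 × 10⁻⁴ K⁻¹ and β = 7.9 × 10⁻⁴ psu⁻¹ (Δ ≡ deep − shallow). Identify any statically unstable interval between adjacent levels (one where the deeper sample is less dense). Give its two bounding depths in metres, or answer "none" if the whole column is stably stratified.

Evaluate Δρ/ρ₀ = −αΔT + βΔS across each adjacent pair:
  33–97 m: −αΔT+βΔS = −(1.8 × 10⁻⁴)(+10.6)+(7.9 × 10⁻⁴)(+14.84) = 9.8 × 10⁻³ → stable
  97–238 m: −αΔT+βΔS = −(1.8 × 10⁻⁴)(-0.9)+(7.9 × 10⁻⁴)(-9.86) = -7.6 × 10⁻³ → UNSTABLE
  238–258 m: −αΔT+βΔS = −(1.8 × 10⁻⁴)(+1.3)+(7.9 × 10⁻⁴)(+9.28) = 7.1 × 10⁻³ → stable
The 97–238 m interval has Δρ < 0: lighter water underlies denser water.

97–238 m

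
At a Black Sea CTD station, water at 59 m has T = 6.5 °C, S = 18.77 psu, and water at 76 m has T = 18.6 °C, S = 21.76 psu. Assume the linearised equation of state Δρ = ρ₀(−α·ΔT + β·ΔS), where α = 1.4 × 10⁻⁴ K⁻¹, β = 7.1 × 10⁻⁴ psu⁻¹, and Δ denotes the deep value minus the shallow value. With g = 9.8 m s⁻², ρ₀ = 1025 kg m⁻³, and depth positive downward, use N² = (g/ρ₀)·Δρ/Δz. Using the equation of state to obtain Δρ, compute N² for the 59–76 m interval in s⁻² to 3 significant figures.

2.47 × 10⁻⁴ s⁻²

ΔT = +12.1 K, ΔS = +2.99 psu (deep − shallow).
Δρ/ρ₀ = −αΔT + βΔS = -1.694 × 10⁻³ + 2.1229 × 10⁻³ = 4.289 × 10⁻⁴, so Δρ ≈ 0.4396 kg m⁻³.
N² = (g/ρ₀)·Δρ/Δz = g·(Δρ/ρ₀)/Δz = 9.8 × 4.289 × 10⁻⁴ / 17 = 2.4725 × 10⁻⁴ s⁻² ≈ 2.47 × 10⁻⁴ s⁻².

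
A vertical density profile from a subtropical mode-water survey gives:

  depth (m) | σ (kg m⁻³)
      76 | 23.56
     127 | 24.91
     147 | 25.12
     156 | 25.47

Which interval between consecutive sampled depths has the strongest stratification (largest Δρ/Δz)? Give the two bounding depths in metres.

147–156 m

Compute the density gradient over each adjacent pair:
  76–127 m: Δρ/Δz = 1.35/51 = 0.026 kg m⁻⁴
  127–147 m: Δρ/Δz = 0.21/20 = 0.010 kg m⁻⁴
  147–156 m: Δρ/Δz = 0.35/9 = 0.039 kg m⁻⁴
The largest gradient is in the 147–156 m interval — the pycnocline.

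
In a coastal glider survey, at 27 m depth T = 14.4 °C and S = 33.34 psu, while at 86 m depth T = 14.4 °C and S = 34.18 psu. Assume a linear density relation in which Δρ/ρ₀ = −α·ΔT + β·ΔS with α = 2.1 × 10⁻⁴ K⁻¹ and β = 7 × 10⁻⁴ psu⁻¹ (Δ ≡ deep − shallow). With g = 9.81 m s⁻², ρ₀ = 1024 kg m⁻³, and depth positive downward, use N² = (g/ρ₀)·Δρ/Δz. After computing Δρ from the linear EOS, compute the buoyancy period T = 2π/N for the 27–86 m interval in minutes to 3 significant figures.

10.6 min

ΔT = +0.0 K, ΔS = +0.84 psu (deep − shallow).
Δρ/ρ₀ = −αΔT + βΔS = 0 + 5.88 × 10⁻⁴ = 5.88 × 10⁻⁴, so Δρ ≈ 0.6021 kg m⁻³.
N² = (g/ρ₀)·Δρ/Δz = g·(Δρ/ρ₀)/Δz = 9.81 × 5.88 × 10⁻⁴ / 59 = 9.7767 × 10⁻⁵ s⁻².
N = √(9.7767 × 10⁻⁵) = 9.8877 × 10⁻³ rad s⁻¹ → T = 2π/N = 635.45 s = 10.591 min ≈ 10.6 min.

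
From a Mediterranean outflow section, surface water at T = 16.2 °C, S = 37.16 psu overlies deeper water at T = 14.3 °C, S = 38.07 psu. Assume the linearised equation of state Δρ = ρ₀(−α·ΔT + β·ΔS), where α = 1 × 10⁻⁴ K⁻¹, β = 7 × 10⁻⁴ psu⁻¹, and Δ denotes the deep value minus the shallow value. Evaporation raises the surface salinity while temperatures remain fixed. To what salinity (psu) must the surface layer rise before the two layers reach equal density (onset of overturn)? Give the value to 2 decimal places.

38.34 psu

Neutral buoyancy requires −α(T_deep − T_surf) + β(S_deep − S_surf′) = 0.
S_surf′ = S_deep − (α/β)·ΔT = 38.07 − (1 × 10⁻⁴/7 × 10⁻⁴)·(-1.9) = 38.3414 psu.
Increase required: 38.3414 − 37.16 = 1.1814 psu.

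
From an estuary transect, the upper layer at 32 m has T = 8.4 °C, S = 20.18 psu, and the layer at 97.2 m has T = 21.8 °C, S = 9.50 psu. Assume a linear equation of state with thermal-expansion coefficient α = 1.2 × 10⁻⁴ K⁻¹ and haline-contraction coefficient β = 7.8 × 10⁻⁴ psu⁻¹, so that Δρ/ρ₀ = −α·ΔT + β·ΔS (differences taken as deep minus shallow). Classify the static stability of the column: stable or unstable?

ΔT = 21.8 − 8.4 = +13.4 K and ΔS = 9.50 − 20.18 = -10.68 psu (deep − shallow).
−αΔT = -1.608 × 10⁻³; βΔS = -8.3304 × 10⁻³; sum Δρ/ρ₀ = -9.9384 × 10⁻³.
Δρ/ρ₀ < 0, so Δρ < 0: deeper water is lighter → statically unstable; the column would overturn.

unstable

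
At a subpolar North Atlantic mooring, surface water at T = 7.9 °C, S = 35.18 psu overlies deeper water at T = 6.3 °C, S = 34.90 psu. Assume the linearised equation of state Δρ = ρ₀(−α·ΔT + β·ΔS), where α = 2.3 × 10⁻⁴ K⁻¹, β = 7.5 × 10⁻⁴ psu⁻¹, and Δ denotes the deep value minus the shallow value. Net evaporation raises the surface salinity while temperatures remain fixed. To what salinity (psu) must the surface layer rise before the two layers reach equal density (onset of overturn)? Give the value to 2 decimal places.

Neutral buoyancy requires −α(T_deep − T_surf) + β(S_deep − S_surf′) = 0.
S_surf′ = S_deep − (α/β)·ΔT = 34.90 − (2.3 × 10⁻⁴/7.5 × 10⁻⁴)·(-1.6) = 35.3907 psu.
Increase required: 35.3907 − 35.18 = 0.2107 psu.

35.39 psu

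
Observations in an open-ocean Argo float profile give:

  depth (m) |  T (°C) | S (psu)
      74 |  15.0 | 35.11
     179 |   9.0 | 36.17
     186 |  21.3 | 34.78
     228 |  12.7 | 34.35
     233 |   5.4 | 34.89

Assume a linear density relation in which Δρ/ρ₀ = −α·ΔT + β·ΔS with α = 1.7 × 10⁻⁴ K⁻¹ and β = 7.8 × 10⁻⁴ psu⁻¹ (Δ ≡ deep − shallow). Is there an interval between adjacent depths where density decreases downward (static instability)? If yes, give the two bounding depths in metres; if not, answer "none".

Evaluate Δρ/ρ₀ = −αΔT + βΔS across each adjacent pair:
  74–179 m: −αΔT+βΔS = −(1.7 × 10⁻⁴)(-6.0)+(7.8 × 10⁻⁴)(+1.06) = 1.8 × 10⁻³ → stable
  179–186 m: −αΔT+βΔS = −(1.7 × 10⁻⁴)(+12.3)+(7.8 × 10⁻⁴)(-1.39) = -3.2 × 10⁻³ → UNSTABLE
  186–228 m: −αΔT+βΔS = −(1.7 × 10⁻⁴)(-8.6)+(7.8 × 10⁻⁴)(-0.43) = 1.1 × 10⁻³ → stable
  228–233 m: −αΔT+βΔS = −(1.7 × 10⁻⁴)(-7.3)+(7.8 × 10⁻⁴)(+0.54) = 1.7 × 10⁻³ → stable
The 179–186 m interval has Δρ < 0: lighter water underlies denser water.

179–186 m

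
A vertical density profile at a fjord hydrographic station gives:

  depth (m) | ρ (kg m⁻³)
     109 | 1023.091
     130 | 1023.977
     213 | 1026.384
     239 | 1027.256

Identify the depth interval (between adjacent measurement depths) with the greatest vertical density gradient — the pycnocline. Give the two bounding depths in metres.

Compute the density gradient over each adjacent pair:
  109–130 m: Δρ/Δz = 0.886/21 = 0.042 kg m⁻⁴
  130–213 m: Δρ/Δz = 2.407/83 = 0.029 kg m⁻⁴
  213–239 m: Δρ/Δz = 0.872/26 = 0.034 kg m⁻⁴
The largest gradient is in the 109–130 m interval — the pycnocline.

109–130 m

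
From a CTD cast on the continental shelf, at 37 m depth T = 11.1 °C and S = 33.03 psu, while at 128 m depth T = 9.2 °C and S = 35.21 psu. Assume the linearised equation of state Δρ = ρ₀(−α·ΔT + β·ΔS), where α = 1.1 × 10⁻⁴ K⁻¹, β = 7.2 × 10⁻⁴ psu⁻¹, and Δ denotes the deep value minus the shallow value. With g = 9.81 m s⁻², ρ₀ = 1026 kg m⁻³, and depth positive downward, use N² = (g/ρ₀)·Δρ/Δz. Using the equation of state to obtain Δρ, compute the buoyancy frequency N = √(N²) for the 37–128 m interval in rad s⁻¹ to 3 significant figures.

0.0138 rad s⁻¹

ΔT = -1.9 K, ΔS = +2.18 psu (deep − shallow).
Δρ/ρ₀ = −αΔT + βΔS = 2.09 × 10⁻⁴ + 1.5696 × 10⁻³ = 1.7786 × 10⁻³, so Δρ ≈ 1.825 kg m⁻³.
N² = (g/ρ₀)·Δρ/Δz = g·(Δρ/ρ₀)/Δz = 9.81 × 1.7786 × 10⁻³ / 91 = 1.9174 × 10⁻⁴ s⁻².
N = √(1.9174 × 10⁻⁴) = 0.013847 rad s⁻¹ ≈ 0.0138 rad s⁻¹.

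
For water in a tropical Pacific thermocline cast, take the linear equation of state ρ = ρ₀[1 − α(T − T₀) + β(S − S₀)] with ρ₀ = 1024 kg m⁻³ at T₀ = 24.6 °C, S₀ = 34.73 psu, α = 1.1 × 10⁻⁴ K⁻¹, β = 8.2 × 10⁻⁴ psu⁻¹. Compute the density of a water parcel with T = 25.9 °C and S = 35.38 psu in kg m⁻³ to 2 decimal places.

T − T₀ = +1.3 K, S − S₀ = +0.65 psu.
Bracket = 1 − α·(+1.3) + β·(+0.65) = 1 + (3.90 × 10⁻⁴) = 1.0003900.
ρ = 1024 × 1.0003900 = 1024.40 kg m⁻³.

1024.40 kg m⁻³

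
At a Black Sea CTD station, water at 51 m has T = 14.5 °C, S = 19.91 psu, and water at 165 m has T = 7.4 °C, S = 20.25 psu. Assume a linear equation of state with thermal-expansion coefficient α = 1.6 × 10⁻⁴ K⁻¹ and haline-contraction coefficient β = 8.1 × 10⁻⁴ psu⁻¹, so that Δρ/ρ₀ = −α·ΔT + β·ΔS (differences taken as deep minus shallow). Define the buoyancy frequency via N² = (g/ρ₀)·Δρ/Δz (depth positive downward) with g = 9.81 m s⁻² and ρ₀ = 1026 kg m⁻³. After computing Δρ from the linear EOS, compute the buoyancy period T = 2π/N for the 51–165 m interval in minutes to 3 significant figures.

ΔT = -7.1 K, ΔS = +0.34 psu (deep − shallow).
Δρ/ρ₀ = −αΔT + βΔS = 1.136 × 10⁻³ + 2.754 × 10⁻⁴ = 1.4114 × 10⁻³, so Δρ ≈ 1.448 kg m⁻³.
N² = (g/ρ₀)·Δρ/Δz = g·(Δρ/ρ₀)/Δz = 9.81 × 1.4114 × 10⁻³ / 114 = 1.2145 × 10⁻⁴ s⁻².
N = √(1.2145 × 10⁻⁴) = 0.011020 rad s⁻¹ → T = 2π/N = 570.16 s = 9.5027 min ≈ 9.50 min.

9.50 min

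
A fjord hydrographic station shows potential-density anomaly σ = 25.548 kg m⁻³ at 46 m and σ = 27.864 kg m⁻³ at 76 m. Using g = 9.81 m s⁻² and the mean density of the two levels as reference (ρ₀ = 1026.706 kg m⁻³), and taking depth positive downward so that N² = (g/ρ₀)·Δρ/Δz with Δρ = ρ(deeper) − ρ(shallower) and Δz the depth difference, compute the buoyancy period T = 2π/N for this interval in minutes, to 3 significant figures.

Δρ = 1027.864 − 1025.548 = 2.316 kg m⁻³ over Δz = 76 − 46 = 30 m.
N² = (9.81/1026.706) × (2.316/30) = 7.3763 × 10⁻⁴ s⁻².
N = √(7.3763 × 10⁻⁴) = 0.027159 rad s⁻¹, so T = 2π/N = 231.35 s = 3.8558 min ≈ 3.86 min.

3.86 min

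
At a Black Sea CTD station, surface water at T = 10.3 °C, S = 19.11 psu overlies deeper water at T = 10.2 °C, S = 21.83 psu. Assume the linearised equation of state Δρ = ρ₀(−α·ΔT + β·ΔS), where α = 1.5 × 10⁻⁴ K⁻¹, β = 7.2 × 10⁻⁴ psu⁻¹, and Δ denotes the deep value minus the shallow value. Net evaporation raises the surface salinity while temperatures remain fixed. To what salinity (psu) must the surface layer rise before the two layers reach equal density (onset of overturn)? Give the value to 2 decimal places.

Neutral buoyancy requires −α(T_deep − T_surf) + β(S_deep − S_surf′) = 0.
S_surf′ = S_deep − (α/β)·ΔT = 21.83 − (1.5 × 10⁻⁴/7.2 × 10⁻⁴)·(-0.1) = 21.8508 psu.
Increase required: 21.8508 − 19.11 = 2.7408 psu.

21.85 psu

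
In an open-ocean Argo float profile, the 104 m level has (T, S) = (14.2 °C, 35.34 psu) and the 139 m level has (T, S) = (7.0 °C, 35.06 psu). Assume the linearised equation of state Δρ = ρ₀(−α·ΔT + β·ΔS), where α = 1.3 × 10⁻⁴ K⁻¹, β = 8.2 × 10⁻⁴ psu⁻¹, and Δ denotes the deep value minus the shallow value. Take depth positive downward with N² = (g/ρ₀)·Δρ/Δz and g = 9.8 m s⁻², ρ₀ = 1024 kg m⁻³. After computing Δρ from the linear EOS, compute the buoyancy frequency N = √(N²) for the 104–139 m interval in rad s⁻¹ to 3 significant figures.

ΔT = -7.2 K, ΔS = -0.28 psu (deep − shallow).
Δρ/ρ₀ = −αΔT + βΔS = 9.36 × 10⁻⁴ − 2.296 × 10⁻⁴ = 7.064 × 10⁻⁴, so Δρ ≈ 0.7234 kg m⁻³.
N² = (g/ρ₀)·Δρ/Δz = g·(Δρ/ρ₀)/Δz = 9.8 × 7.064 × 10⁻⁴ / 35 = 1.9779 × 10⁻⁴ s⁻².
N = √(1.9779 × 10⁻⁴) = 0.014064 rad s⁻¹ ≈ 0.0141 rad s⁻¹.

0.0141 rad s⁻¹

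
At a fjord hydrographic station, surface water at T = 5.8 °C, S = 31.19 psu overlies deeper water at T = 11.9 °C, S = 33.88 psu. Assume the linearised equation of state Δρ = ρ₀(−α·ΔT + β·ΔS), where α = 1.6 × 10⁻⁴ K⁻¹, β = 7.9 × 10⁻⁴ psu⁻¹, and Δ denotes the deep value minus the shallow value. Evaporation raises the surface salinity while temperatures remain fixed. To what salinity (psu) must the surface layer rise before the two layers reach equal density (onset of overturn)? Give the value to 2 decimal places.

32.64 psu

Neutral buoyancy requires −α(T_deep − T_surf) + β(S_deep − S_surf′) = 0.
S_surf′ = S_deep − (α/β)·ΔT = 33.88 − (1.6 × 10⁻⁴/7.9 × 10⁻⁴)·(+6.1) = 32.6446 psu.
Increase required: 32.6446 − 31.19 = 1.4546 psu.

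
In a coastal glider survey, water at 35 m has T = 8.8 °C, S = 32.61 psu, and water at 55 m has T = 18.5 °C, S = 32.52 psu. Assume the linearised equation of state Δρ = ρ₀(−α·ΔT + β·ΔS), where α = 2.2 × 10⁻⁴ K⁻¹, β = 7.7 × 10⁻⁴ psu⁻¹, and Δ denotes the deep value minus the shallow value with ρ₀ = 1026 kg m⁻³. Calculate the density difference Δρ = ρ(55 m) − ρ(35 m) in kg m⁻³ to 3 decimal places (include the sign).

ΔT = +9.7 K, ΔS = -0.09 psu (deep − shallow).
Δρ/ρ₀ = −(2.2 × 10⁻⁴)(+9.7) + (7.7 × 10⁻⁴)(-0.09) = -2.2033 × 10⁻³.
Δρ = 1026 × (-2.2033 × 10⁻³) = -2.261 kg m⁻³.
Negative Δρ: lighter below, statically unstable.

-2.261 kg m⁻³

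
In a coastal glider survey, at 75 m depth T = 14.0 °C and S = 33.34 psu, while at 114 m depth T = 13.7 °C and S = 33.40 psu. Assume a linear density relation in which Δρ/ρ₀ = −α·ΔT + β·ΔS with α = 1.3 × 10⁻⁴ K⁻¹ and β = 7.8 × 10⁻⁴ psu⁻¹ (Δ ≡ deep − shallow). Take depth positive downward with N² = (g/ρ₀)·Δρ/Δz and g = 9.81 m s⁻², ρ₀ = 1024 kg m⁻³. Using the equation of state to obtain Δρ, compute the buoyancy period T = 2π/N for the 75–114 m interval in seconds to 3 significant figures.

ΔT = -0.3 K, ΔS = +0.06 psu (deep − shallow).
Δρ/ρ₀ = −αΔT + βΔS = 3.90 × 10⁻⁵ + 4.68 × 10⁻⁵ = 8.58 × 10⁻⁵, so Δρ ≈ 0.08786 kg m⁻³.
N² = (g/ρ₀)·Δρ/Δz = g·(Δρ/ρ₀)/Δz = 9.81 × 8.58 × 10⁻⁵ / 39 = 2.1582 × 10⁻⁵ s⁻².
N = √(2.1582 × 10⁻⁵) = 4.6456 × 10⁻³ rad s⁻¹ → T = 2π/N = 1.3525 × 10³ s ≈ 1.35 × 10³ s.

1.35 × 10³ s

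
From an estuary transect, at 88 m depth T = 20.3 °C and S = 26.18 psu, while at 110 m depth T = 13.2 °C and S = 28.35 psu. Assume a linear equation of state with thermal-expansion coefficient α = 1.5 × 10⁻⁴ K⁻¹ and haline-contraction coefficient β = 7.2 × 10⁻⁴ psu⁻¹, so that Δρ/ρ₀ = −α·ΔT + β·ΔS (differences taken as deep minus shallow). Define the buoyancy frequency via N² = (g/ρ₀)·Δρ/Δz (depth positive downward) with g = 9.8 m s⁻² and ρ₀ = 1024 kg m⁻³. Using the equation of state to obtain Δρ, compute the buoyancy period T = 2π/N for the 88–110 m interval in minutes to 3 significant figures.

3.06 min

ΔT = -7.1 K, ΔS = +2.17 psu (deep − shallow).
Δρ/ρ₀ = −αΔT + βΔS = 1.065 × 10⁻³ + 1.5624 × 10⁻³ = 2.6274 × 10⁻³, so Δρ ≈ 2.690 kg m⁻³.
N² = (g/ρ₀)·Δρ/Δz = g·(Δρ/ρ₀)/Δz = 9.8 × 2.6274 × 10⁻³ / 22 = 1.1704 × 10⁻³ s⁻².
N = √(1.1704 × 10⁻³) = 0.034211 rad s⁻¹ → T = 2π/N = 183.66 s = 3.0610 min ≈ 3.06 min.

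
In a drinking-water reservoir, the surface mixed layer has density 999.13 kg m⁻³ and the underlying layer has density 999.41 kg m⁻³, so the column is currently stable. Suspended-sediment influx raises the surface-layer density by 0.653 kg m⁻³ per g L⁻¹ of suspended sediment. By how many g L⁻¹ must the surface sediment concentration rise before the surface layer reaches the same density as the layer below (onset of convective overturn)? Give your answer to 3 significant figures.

0.429 g L⁻¹

Density deficit of the surface layer: 999.41 − 999.13 = 0.28 kg m⁻³.
Required change = 0.28 / 0.653 = 0.429 g L⁻¹.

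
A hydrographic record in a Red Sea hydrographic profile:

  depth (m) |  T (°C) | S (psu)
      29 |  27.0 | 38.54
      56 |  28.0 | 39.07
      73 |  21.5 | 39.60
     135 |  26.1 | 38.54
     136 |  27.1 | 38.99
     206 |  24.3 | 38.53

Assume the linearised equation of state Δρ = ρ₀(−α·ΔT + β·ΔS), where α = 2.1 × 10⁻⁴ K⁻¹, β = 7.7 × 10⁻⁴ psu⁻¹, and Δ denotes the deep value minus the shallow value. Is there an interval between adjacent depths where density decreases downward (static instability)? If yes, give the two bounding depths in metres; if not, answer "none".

73–135 m

Evaluate Δρ/ρ₀ = −αΔT + βΔS across each adjacent pair:
  29–56 m: −αΔT+βΔS = −(2.1 × 10⁻⁴)(+1.0)+(7.7 × 10⁻⁴)(+0.53) = 2.0 × 10⁻⁴ → stable
  56–73 m: −αΔT+βΔS = −(2.1 × 10⁻⁴)(-6.5)+(7.7 × 10⁻⁴)(+0.53) = 1.8 × 10⁻³ → stable
  73–135 m: −αΔT+βΔS = −(2.1 × 10⁻⁴)(+4.6)+(7.7 × 10⁻⁴)(-1.06) = -1.8 × 10⁻³ → UNSTABLE
  135–136 m: −αΔT+βΔS = −(2.1 × 10⁻⁴)(+1.0)+(7.7 × 10⁻⁴)(+0.45) = 1.4 × 10⁻⁴ → stable
  136–206 m: −αΔT+βΔS = −(2.1 × 10⁻⁴)(-2.8)+(7.7 × 10⁻⁴)(-0.46) = 2.3 × 10⁻⁴ → stable
The 73–135 m interval has Δρ < 0: lighter water underlies denser water.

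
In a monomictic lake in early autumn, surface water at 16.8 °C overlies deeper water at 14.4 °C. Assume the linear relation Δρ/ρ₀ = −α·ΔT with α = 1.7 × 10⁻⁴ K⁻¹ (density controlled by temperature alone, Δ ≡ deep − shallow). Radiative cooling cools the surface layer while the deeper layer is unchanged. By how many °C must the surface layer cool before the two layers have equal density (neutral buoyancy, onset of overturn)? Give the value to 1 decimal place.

With temperature the only control, equal density requires T_surf′ = T_deep.
T_surf′ = 14.4 °C.
Cooling required: 16.8 − 14.4 = 2.4 °C.

2.4 °C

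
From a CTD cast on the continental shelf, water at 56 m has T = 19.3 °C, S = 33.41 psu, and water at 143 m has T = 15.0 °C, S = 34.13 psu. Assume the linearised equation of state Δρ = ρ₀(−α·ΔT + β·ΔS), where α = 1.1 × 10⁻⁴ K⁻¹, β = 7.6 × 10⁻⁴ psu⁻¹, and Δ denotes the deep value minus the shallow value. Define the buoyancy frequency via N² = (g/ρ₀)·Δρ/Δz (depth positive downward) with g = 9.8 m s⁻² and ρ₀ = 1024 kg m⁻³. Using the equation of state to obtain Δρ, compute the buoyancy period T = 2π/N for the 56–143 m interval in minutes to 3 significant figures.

ΔT = -4.3 K, ΔS = +0.72 psu (deep − shallow).
Δρ/ρ₀ = −αΔT + βΔS = 4.73 × 10⁻⁴ + 5.472 × 10⁻⁴ = 1.0202 × 10⁻³, so Δρ ≈ 1.045 kg m⁻³.
N² = (g/ρ₀)·Δρ/Δz = g·(Δρ/ρ₀)/Δz = 9.8 × 1.0202 × 10⁻³ / 87 = 1.1492 × 10⁻⁴ s⁻².
N = √(1.1492 × 10⁻⁴) = 0.010720 rad s⁻¹ → T = 2π/N = 586.12 s = 9.7687 min ≈ 9.77 min.

9.77 min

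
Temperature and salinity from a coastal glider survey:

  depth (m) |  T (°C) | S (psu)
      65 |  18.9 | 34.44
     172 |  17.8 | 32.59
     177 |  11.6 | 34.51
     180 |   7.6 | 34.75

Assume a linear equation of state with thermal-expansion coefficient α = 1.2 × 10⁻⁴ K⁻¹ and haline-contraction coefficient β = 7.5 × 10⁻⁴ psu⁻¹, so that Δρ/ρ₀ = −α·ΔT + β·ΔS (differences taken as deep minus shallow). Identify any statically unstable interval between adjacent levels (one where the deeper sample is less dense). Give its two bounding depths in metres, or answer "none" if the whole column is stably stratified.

65–172 m

Evaluate Δρ/ρ₀ = −αΔT + βΔS across each adjacent pair:
  65–172 m: −αΔT+βΔS = −(1.2 × 10⁻⁴)(-1.1)+(7.5 × 10⁻⁴)(-1.85) = -1.3 × 10⁻³ → UNSTABLE
  172–177 m: −αΔT+βΔS = −(1.2 × 10⁻⁴)(-6.2)+(7.5 × 10⁻⁴)(+1.92) = 2.2 × 10⁻³ → stable
  177–180 m: −αΔT+βΔS = −(1.2 × 10⁻⁴)(-4.0)+(7.5 × 10⁻⁴)(+0.24) = 6.6 × 10⁻⁴ → stable
The 65–172 m interval has Δρ < 0: lighter water underlies denser water.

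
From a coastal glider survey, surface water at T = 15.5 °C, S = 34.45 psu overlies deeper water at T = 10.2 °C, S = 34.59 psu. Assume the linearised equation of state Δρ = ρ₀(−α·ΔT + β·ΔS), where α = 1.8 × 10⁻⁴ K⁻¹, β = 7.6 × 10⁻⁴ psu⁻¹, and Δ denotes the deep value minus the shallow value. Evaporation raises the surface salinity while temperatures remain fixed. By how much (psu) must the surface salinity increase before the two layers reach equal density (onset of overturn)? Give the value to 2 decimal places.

1.40 psu

Neutral buoyancy requires −α(T_deep − T_surf) + β(S_deep − S_surf′) = 0.
S_surf′ = S_deep − (α/β)·ΔT = 34.59 − (1.8 × 10⁻⁴/7.6 × 10⁻⁴)·(-5.3) = 35.8453 psu.
Increase required: 35.8453 − 34.45 = 1.3953 psu.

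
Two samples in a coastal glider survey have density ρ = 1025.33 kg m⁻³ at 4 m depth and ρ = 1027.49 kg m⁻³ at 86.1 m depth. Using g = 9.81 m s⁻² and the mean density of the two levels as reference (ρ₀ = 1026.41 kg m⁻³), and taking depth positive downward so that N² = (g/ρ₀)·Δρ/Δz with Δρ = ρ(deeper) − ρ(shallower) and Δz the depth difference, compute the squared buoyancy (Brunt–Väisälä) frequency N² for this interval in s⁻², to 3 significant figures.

2.51 × 10⁻⁴ s⁻²

Δρ = 1027.49 − 1025.33 = 2.16 kg m⁻³ over Δz = 86.1 − 4 = 82.1 m.
N² = (9.81/1026.41) × (2.16/82.1) = 2.5145 × 10⁻⁴ s⁻² ≈ 2.51 × 10⁻⁴ s⁻².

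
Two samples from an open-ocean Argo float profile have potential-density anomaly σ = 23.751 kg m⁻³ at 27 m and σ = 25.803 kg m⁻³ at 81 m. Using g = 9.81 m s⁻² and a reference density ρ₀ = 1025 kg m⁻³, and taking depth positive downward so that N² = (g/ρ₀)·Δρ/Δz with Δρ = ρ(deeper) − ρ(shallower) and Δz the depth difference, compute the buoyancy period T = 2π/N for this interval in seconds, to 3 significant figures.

Δρ = 1025.803 − 1023.751 = 2.052 kg m⁻³ over Δz = 81 − 27 = 54 m.
N² = (9.81/1025) × (2.052/54) = 3.6369 × 10⁻⁴ s⁻².
N = √(3.6369 × 10⁻⁴) = 0.019071 rad s⁻¹, so T = 2π/N = 329.46 s ≈ 329 s.

329 s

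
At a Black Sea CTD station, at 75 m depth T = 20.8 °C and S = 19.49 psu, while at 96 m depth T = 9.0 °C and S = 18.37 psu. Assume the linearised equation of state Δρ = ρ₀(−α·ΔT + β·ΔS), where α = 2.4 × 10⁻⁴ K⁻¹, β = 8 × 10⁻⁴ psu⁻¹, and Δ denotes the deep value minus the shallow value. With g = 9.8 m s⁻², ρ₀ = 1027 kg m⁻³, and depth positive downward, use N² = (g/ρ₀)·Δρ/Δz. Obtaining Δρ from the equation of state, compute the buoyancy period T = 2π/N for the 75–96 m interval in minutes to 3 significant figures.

3.48 min

ΔT = -11.8 K, ΔS = -1.12 psu (deep − shallow).
Δρ/ρ₀ = −αΔT + βΔS = 2.832 × 10⁻³ − 8.96 × 10⁻⁴ = 1.936 × 10⁻³, so Δρ ≈ 1.988 kg m⁻³.
N² = (g/ρ₀)·Δρ/Δz = g·(Δρ/ρ₀)/Δz = 9.8 × 1.936 × 10⁻³ / 21 = 9.0347 × 10⁻⁴ s⁻².
N = √(9.0347 × 10⁻⁴) = 0.030058 rad s⁻¹ → T = 2π/N = 209.04 s = 3.4840 min ≈ 3.48 min.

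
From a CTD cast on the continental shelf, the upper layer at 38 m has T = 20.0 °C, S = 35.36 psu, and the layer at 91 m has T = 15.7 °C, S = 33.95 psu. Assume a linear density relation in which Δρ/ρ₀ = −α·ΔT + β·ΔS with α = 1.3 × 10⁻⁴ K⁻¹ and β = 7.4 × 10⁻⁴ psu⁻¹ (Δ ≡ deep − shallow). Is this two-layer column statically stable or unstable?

ΔT = 15.7 − 20.0 = -4.3 K and ΔS = 33.95 − 35.36 = -1.41 psu (deep − shallow).
−αΔT = 5.59 × 10⁻⁴; βΔS = -1.0434 × 10⁻³; sum Δρ/ρ₀ = -4.844 × 10⁻⁴.
Δρ/ρ₀ < 0, so Δρ < 0: deeper water is lighter → statically unstable; the column would overturn.

unstable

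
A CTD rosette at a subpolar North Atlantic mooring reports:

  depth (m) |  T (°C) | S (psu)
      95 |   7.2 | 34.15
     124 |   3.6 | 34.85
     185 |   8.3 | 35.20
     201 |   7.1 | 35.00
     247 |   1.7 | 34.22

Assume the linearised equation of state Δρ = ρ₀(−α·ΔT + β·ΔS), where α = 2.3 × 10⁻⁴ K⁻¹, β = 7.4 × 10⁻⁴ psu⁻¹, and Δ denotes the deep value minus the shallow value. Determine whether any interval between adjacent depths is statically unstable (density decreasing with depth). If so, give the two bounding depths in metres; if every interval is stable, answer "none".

Evaluate Δρ/ρ₀ = −αΔT + βΔS across each adjacent pair:
  95–124 m: −αΔT+βΔS = −(2.3 × 10⁻⁴)(-3.6)+(7.4 × 10⁻⁴)(+0.70) = 1.3 × 10⁻³ → stable
  124–185 m: −αΔT+βΔS = −(2.3 × 10⁻⁴)(+4.7)+(7.4 × 10⁻⁴)(+0.35) = -8.2 × 10⁻⁴ → UNSTABLE
  185–201 m: −αΔT+βΔS = −(2.3 × 10⁻⁴)(-1.2)+(7.4 × 10⁻⁴)(-0.20) = 1.3 × 10⁻⁴ → stable
  201–247 m: −αΔT+βΔS = −(2.3 × 10⁻⁴)(-5.4)+(7.4 × 10⁻⁴)(-0.78) = 6.6 × 10⁻⁴ → stable
The 124–185 m interval has Δρ < 0: lighter water underlies denser water.

124–185 m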